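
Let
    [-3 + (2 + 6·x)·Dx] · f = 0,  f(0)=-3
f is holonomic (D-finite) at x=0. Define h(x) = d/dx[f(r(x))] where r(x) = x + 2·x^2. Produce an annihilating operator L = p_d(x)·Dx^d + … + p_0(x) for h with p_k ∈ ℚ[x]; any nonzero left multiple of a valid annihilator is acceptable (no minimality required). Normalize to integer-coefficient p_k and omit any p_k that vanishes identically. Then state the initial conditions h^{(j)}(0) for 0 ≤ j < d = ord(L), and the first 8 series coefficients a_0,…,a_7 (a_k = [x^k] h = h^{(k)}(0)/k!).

f: a_k = -3, -9/2, 27/8, -81/16, 1215/128, -5103/256, 45927/1024, -216513/2048, …
h₀=f(r): pull back L_f along r ⇒ L₀.
h₀' ⇒ L via d/dx closure of L₀.
L = 5 + (-2 - 14·x - 36·x^2 - 48·x^3)·Dx  (order 1).
h: a_k = -9/2, -45/4, 405/16, -945/32, -6075/256, 100845/512, -876015/2048, 846855/4096, …
ICs: h(0) = -9/2.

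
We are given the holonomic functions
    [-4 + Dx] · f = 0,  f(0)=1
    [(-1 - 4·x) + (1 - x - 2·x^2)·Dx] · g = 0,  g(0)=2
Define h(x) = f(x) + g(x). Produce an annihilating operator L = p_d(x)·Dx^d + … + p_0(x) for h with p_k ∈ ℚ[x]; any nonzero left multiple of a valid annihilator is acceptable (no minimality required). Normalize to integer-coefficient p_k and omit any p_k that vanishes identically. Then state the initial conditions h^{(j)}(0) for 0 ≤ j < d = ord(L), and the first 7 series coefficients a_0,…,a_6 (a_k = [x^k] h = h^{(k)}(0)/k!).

L = (8 + 192·x^2 + 128·x^3) + (10 - 44·x - 72·x^2 + 64·x^3 + 64·x^4)·Dx + (-3 + 11·x + 6·x^2 - 24·x^3 - 16·x^4)·Dx^2  (order 2).
h: a_k = 3, 6, 14, 62/3, 98/3, 758/15, 4126/45, …
ICs: h(0) = 3, h′(0) = 6.

f: a_k = 1, 4, 8, 32/3, 32/3, 128/15, 256/45, …
g: a_k = 2, 2, 6, 10, 22, 42, 86, …
Weyl lclm of L_f,L_g ⇒ L₀ (ord ≤ 2).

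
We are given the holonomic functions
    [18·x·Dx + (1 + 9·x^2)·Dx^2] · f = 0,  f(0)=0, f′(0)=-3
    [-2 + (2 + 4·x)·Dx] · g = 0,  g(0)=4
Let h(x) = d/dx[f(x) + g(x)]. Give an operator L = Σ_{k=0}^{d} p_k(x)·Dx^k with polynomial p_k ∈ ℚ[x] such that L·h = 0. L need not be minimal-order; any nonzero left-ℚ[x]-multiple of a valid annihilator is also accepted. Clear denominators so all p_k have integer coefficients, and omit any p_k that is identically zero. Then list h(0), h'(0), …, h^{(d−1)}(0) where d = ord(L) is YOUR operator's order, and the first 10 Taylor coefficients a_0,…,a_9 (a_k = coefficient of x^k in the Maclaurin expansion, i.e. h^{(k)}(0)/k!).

f: a_k = 0, -3, 0, 9, 0, -243/5, 0, 2187/7, 0, -2187, …
g: a_k = 4, 4, -2, 2, -5/2, 7/2, -21/4, 33/4, -429/32, 715/32, …
f+g: L₀ = lclm(L_f,L_g), ord ≤ 2+1.
Derive L from L₀ (diff closure).
L = (-36 - 180·x + 972·x^2 + 972·x^3) + (-42 - 144·x + 720·x^2 + 3888·x^3 + 3402·x^4)·Dx + (-2 + 32·x + 108·x^2 + 396·x^3 + 1134·x^4 + 972·x^5)·Dx^2  (order 2).
h: a_k = 1, -4, 33, -10, -451/2, -63/2, 8979/4, -429/4, -623421/32, -12155/32, …
ICs: h(0) = 1, h′(0) = -4.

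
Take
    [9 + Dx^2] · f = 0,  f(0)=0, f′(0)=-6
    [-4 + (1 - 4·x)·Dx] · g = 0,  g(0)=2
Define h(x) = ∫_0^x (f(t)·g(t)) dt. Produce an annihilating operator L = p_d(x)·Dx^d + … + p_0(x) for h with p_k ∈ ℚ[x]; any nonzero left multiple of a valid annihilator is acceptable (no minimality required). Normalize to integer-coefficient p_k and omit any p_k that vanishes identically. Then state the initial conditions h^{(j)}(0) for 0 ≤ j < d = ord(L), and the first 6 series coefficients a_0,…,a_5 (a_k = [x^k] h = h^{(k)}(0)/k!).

f: a_k = 0, -6, 0, 9, 0, -81/20, …
g: a_k = 2, 8, 32, 128, 512, 2048, …
L₀ := L_f ⊗_s L_g (sym. prod.), ord ≤ 2.
Integrate: L := L₀·Dx.
L = (-9 + 36·x)·Dx + 8·Dx^2 + (-1 + 4·x)·Dx^3  (order 3).
h: a_k = 0, 0, -6, -16, -87/2, -696/5, …
ICs: h(0) = 0, h′(0) = 0, h′′(0) = -12.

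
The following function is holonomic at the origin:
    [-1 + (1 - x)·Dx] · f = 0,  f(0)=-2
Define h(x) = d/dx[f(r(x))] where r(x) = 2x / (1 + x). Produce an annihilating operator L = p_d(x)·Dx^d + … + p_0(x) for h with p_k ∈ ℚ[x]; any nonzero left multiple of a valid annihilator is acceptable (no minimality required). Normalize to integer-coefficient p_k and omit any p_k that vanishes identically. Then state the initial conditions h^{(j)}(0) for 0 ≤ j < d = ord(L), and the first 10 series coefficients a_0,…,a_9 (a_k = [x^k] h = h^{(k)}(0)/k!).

L = 2 + (-1 + x)·Dx  (order 1).
h: a_k = -4, -8, -12, -16, -20, -24, -28, -32, -36, -40, …
ICs: h(0) = -4.

f: a_k = -2, -2, -2, -2, -2, -2, -2, -2, -2, -2, …
f∘r: x↦r, Dx↦Dx/r' in L_f ⇒ L₀.
h₀' ⇒ L via d/dx closure of L₀.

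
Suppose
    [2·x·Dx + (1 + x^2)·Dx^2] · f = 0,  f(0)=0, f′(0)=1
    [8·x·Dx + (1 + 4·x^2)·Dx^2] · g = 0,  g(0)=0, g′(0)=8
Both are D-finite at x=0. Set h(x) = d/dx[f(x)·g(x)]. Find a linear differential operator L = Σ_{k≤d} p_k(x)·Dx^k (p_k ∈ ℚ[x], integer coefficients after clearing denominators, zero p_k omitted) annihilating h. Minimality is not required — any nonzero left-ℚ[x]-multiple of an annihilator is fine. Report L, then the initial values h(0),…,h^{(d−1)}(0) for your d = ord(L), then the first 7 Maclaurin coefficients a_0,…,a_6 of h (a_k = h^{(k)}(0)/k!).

L = (-96·x - 800·x^3 - 1024·x^5 + 640·x^7 + 1536·x^9) + (-20 - 412·x^2 - 1440·x^4 - 896·x^6 + 2240·x^8 + 2304·x^10)·Dx + (-40·x - 280·x^3 - 480·x^5 + 272·x^7 + 1280·x^9 + 768·x^11)·Dx^2 + (-1 - 10·x^2 - 29·x^4 + 116·x^8 + 160·x^10 + 64·x^12)·Dx^3  (order 3).
h: a_k = 0, 16, 0, -160/3, 0, 2768/15, 0, …
ICs: h(0) = 0, h′(0) = 16, h′′(0) = 0.

f: a_k = 0, 1, 0, -1/3, 0, 1/5, 0, …
g: a_k = 0, 8, 0, -32/3, 0, 128/5, 0, …
h₀=f·g: eliminate ⇒ L₀, order ≤ 2·2.
Differentiate: ansatz ord ≤ ord L₀ ⇒ L.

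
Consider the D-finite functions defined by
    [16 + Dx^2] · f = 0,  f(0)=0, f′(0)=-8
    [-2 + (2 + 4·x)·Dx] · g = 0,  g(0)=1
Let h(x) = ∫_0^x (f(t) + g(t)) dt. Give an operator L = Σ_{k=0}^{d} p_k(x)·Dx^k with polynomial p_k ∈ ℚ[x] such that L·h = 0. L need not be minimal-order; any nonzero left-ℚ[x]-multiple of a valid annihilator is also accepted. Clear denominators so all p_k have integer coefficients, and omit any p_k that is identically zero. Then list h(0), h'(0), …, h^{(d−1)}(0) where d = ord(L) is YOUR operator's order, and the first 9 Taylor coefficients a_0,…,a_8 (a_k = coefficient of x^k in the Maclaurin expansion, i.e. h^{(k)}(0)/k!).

f: a_k = 0, -8, 0, 64/3, 0, -256/15, 0, 2048/315, 0, …
g: a_k = 1, 1, -1/2, 1/2, -5/8, 7/8, -21/16, 33/16, -429/128, …
L₀ := lclm(L_f,L_g); ord L₀ ≤ 2+1.
∫: right-multiply L₀ by Dx.
L = (-304 - 1024·x - 1024·x^2)·Dx + (240 + 1504·x + 3072·x^2 + 2048·x^3)·Dx^2 + (-19 - 64·x - 64·x^2)·Dx^3 + (15 + 94·x + 192·x^2 + 128·x^3)·Dx^4  (order 4).
h: a_k = 0, 1, -7/2, -1/6, 131/24, -1/8, -1943/720, -3/16, 43163/40320, …
ICs: h(0) = 0, h′(0) = 1, h′′(0) = -7, h′′′(0) = -1.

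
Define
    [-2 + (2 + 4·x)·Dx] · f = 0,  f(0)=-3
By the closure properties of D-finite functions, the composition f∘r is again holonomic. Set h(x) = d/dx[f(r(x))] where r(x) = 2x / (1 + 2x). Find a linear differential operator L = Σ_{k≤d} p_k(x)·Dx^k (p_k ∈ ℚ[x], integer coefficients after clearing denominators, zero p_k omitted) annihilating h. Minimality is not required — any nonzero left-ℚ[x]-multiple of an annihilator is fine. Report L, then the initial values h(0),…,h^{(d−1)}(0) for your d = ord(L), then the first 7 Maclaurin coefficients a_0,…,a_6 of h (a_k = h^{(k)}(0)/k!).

f: a_k = -3, -3, 3/2, -3/2, 15/8, -21/8, 63/16, …
f∘r: x↦r, Dx↦Dx/r' in L_f ⇒ L₀.
h=h₀': d/dx-closure on L₀ ⇒ L.
L = (-6 - 24·x) + (-1 - 8·x - 12·x^2)·Dx  (order 1).
h: a_k = -6, 36, -180, 888, -4500, 23544, -126504, …
ICs: h(0) = -6.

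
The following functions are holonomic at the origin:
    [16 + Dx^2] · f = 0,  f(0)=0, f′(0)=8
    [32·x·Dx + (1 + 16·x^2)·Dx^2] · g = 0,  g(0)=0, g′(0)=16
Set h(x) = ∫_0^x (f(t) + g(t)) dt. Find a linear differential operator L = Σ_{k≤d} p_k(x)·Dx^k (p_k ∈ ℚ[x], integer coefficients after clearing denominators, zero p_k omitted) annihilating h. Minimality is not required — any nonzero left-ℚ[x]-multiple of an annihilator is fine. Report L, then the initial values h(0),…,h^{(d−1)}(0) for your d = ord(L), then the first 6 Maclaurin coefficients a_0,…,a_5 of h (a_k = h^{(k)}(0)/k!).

L = (-5632·x + 114688·x^3 + 131072·x^5)·Dx^2 + (-16 + 1792·x^2 + 36864·x^4 + 65536·x^6)·Dx^3 + (-352·x + 7168·x^3 + 8192·x^5)·Dx^4 + (-1 + 112·x^2 + 2304·x^4 + 4096·x^6)·Dx^5  (order 5).
h: a_k = 0, 0, 12, 0, -80/3, 0, …
ICs: h(0) = 0, h′(0) = 0, h′′(0) = 24, h′′′(0) = 0, h′′′′(0) = -640.

f: a_k = 0, 8, 0, -64/3, 0, 256/15, …
g: a_k = 0, 16, 0, -256/3, 0, 4096/5, …
L₀ := lclm(L_f,L_g); ord L₀ ≤ 2+2.
h=∫h₀ ⇒ L = L₀·Dx.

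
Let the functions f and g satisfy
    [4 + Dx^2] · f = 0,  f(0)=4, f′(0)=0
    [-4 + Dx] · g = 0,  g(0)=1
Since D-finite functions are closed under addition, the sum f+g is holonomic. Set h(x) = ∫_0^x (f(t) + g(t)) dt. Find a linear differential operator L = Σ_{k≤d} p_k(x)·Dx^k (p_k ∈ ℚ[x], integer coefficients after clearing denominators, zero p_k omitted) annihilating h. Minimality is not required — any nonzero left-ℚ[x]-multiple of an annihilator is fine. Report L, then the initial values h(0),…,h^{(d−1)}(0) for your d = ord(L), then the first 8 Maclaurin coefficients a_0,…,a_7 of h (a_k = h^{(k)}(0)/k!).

f: a_k = 4, 0, -8, 0, 8/3, 0, -16/45, 0, …
g: a_k = 1, 4, 8, 32/3, 32/3, 128/15, 256/45, 1024/315, …
L₀ := lclm(L_f,L_g); ord L₀ ≤ 2+1.
h=∫₀ˣh₀: take L = L₀·Dx.
L = -16·Dx + 4·Dx^2 - 4·Dx^3 + Dx^4  (order 4).
h: a_k = 0, 5, 2, 0, 8/3, 8/3, 64/45, 16/21, …
ICs: h(0) = 0, h′(0) = 5, h′′(0) = 4, h′′′(0) = 0.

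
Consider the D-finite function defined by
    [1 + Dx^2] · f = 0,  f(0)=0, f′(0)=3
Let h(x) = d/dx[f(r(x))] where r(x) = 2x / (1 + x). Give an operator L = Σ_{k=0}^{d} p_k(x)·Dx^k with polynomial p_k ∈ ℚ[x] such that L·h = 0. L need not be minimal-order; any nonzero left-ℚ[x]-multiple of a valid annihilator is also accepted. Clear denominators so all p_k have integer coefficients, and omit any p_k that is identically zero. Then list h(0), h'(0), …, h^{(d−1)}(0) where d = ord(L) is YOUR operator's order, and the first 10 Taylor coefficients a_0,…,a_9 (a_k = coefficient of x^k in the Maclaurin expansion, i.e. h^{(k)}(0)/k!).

L = (10 + 12·x + 6·x^2) + (6 + 18·x + 18·x^2 + 6·x^3)·Dx + (1 + 4·x + 6·x^2 + 4·x^3 + x^4)·Dx^2  (order 2).
h: a_k = 6, -12, 6, 24, -86, 180, -4418/15, 6064/15, -49262/105, 9148/21, …
ICs: h(0) = 6, h′(0) = -12.

f: a_k = 0, 3, 0, -1/2, 0, 1/40, 0, -1/1680, 0, 1/120960, …
L₀ from L_f via x↦r, Dx↦r'^{-1}Dx.
Derive L from L₀ (diff closure).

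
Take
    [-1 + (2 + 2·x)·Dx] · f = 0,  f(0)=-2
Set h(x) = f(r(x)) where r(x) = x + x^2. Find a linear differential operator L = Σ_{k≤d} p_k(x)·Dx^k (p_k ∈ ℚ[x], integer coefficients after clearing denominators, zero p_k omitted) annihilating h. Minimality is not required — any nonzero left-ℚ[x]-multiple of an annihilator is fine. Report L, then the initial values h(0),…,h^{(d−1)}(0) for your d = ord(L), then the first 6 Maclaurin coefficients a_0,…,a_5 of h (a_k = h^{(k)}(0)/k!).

f: a_k = -2, -1, 1/4, -1/8, 5/64, -7/128, …
L₀ from L_f via x↦r, Dx↦r'^{-1}Dx.
L = (-1 - 2·x) + (2 + 2·x + 2·x^2)·Dx  (order 1).
h: a_k = -2, -1, -3/4, 3/8, -3/64, -15/128, …
ICs: h(0) = -2.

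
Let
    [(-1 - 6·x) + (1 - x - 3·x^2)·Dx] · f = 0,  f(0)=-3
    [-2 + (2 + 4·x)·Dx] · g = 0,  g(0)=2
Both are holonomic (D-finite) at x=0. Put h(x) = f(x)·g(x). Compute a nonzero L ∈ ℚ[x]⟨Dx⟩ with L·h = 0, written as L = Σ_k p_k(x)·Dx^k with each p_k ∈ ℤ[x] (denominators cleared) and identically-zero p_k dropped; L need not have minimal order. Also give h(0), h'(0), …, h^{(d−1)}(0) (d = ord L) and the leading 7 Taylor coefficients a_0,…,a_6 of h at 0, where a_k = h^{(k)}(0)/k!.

L = (2 + 7·x + 9·x^2) + (-1 - x + 5·x^2 + 6·x^3)·Dx  (order 1).
h: a_k = -6, -12, -27, -66, -573/4, -693/2, -6147/8, …
ICs: h(0) = -6.

f: a_k = -3, -3, -12, -21, -57, -120, -291, …
g: a_k = 2, 2, -1, 1, -5/4, 7/4, -21/8, …
Product ⇒ symmetric product L₀, ord ≤ 1.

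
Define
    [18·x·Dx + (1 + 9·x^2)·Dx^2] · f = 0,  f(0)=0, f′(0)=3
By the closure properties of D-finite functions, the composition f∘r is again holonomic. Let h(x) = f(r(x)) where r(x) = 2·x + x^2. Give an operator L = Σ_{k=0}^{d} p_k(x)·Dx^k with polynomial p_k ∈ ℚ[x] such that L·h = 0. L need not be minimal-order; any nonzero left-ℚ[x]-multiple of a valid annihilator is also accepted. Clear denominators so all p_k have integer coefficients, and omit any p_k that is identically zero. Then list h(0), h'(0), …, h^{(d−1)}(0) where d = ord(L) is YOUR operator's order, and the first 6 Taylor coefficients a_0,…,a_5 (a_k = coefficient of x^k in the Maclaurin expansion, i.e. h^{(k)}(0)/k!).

L = (-1 + 72·x + 144·x^2 + 108·x^3 + 27·x^4)·Dx + (1 + x + 36·x^2 + 72·x^3 + 45·x^4 + 9·x^5)·Dx^2  (order 2).
h: a_k = 0, 6, 3, -72, -108, 7506/5, …
ICs: h(0) = 0, h′(0) = 6.

f: a_k = 0, 3, 0, -9, 0, 243/5, …
Substitute x→r, Dx→(1/r')Dx; clear ⇒ L₀.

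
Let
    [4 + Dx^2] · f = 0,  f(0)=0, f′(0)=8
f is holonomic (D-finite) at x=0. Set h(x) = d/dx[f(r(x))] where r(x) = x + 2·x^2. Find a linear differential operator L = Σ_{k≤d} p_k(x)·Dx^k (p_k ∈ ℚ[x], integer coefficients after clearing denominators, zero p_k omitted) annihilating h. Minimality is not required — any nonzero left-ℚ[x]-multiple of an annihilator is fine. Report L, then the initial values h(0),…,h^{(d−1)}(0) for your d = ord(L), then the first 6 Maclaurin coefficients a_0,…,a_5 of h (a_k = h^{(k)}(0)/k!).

L = (52 + 64·x + 384·x^2 + 1024·x^3 + 1024·x^4) + (-12 - 48·x)·Dx + (1 + 8·x + 16·x^2)·Dx^2  (order 2).
h: a_k = 8, 32, -16, -128, -944/3, -192, …
ICs: h(0) = 8, h′(0) = 32.

f: a_k = 0, 8, 0, -16/3, 0, 16/15, …
L₀ from L_f via x↦r, Dx↦r'^{-1}Dx.
Differentiate: ansatz ord ≤ ord L₀ ⇒ L.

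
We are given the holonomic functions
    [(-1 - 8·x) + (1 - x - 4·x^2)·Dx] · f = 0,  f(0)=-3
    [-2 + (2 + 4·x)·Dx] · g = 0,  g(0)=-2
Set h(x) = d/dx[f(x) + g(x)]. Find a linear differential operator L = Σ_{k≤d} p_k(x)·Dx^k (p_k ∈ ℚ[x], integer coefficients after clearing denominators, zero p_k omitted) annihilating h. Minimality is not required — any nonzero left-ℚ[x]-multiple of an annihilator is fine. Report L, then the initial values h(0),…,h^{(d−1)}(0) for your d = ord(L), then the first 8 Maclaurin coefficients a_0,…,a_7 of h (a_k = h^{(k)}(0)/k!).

L = (-84 - 630·x - 1632·x^2 - 2112·x^3 - 1920·x^4) + (-51 - 678·x - 2781·x^2 - 5904·x^3 - 8208·x^4 - 5760·x^5)·Dx + (11 + 62·x + 117·x^2 - 102·x^3 - 1040·x^4 - 2016·x^5 - 1280·x^6)·Dx^2  (order 2).
h: a_k = -5, -28, -84, -343, -3935/4, -12969/4, -74319/8, -223251/8, …
ICs: h(0) = -5, h′(0) = -28.

f: a_k = -3, -3, -15, -27, -87, -195, -543, -1323, …
g: a_k = -2, -2, 1, -1, 5/4, -7/4, 21/8, -33/8, …
Sum ⇒ L₀ = lclm(L_f,L_g) in ℚ(x)⟨Dx⟩.
h₀' ⇒ L via d/dx closure of L₀.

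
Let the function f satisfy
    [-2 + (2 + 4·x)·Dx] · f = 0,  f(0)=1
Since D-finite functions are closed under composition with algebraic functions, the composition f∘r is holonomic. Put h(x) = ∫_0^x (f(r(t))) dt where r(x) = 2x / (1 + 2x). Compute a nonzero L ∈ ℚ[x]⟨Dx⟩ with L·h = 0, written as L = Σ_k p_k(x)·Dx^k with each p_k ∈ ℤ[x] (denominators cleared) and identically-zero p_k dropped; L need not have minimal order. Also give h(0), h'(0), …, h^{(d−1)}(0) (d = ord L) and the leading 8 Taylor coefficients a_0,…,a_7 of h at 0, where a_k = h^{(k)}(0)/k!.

f: a_k = 1, 1, -1/2, 1/2, -5/8, 7/8, -21/16, 33/16, …
Substitute x→r, Dx→(1/r')Dx; clear ⇒ L₀.
∫: right-multiply L₀ by Dx.
L = -2·Dx + (1 + 8·x + 12·x^2)·Dx^2  (order 2).
h: a_k = 0, 1, 1, -2, 5, -74/5, 50, -1308/7, …
ICs: h(0) = 0, h′(0) = 1.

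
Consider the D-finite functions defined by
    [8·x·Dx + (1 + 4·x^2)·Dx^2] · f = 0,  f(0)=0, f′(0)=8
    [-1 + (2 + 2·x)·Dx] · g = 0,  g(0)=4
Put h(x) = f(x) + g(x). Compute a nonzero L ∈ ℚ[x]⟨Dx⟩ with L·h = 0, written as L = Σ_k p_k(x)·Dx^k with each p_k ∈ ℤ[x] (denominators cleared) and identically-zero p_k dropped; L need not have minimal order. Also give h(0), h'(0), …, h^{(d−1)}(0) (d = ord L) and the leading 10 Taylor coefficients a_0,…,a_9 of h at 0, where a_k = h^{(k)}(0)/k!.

L = (-16 - 40·x + 192·x^2 + 96·x^3)·Dx + (-35 - 64·x + 328·x^2 + 768·x^3 + 336·x^4)·Dx^2 + (-2 + 30·x + 48·x^2 + 144·x^3 + 224·x^4 + 96·x^5)·Dx^3  (order 3).
h: a_k = 4, 10, -1/2, -125/12, -5/32, 8227/320, -21/256, -261913/3584, -429/8192, 33560867/147456, …
ICs: h(0) = 4, h′(0) = 10, h′′(0) = -1.

f: a_k = 0, 8, 0, -32/3, 0, 128/5, 0, -512/7, 0, 2048/9, …
g: a_k = 4, 2, -1/2, 1/4, -5/32, 7/64, -21/256, 33/512, -429/8192, 715/16384, …
Weyl lclm of L_f,L_g ⇒ L₀ (ord ≤ 3).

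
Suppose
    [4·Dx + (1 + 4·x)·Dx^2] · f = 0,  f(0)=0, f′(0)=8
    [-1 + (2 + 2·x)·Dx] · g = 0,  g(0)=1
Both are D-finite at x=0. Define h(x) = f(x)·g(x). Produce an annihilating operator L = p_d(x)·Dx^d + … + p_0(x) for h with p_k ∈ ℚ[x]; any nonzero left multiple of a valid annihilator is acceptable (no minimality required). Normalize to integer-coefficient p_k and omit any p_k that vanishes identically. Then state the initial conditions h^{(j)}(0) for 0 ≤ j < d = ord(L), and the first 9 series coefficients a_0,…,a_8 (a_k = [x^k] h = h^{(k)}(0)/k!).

L = (-5 + 4·x) + (12 + 12·x)·Dx + (4 + 24·x + 36·x^2 + 16·x^3)·Dx^2  (order 2).
h: a_k = 0, 8, -12, 101/3, -625/6, 81349/240, -547691/480, 52913387/13440, -372033667/26880, …
ICs: h(0) = 0, h′(0) = 8.

f: a_k = 0, 8, -16, 128/3, -128, 2048/5, -4096/3, 32768/7, -16384, …
g: a_k = 1, 1/2, -1/8, 1/16, -5/128, 7/256, -21/1024, 33/2048, -429/32768, …
Product ⇒ symmetric product L₀, ord ≤ 2.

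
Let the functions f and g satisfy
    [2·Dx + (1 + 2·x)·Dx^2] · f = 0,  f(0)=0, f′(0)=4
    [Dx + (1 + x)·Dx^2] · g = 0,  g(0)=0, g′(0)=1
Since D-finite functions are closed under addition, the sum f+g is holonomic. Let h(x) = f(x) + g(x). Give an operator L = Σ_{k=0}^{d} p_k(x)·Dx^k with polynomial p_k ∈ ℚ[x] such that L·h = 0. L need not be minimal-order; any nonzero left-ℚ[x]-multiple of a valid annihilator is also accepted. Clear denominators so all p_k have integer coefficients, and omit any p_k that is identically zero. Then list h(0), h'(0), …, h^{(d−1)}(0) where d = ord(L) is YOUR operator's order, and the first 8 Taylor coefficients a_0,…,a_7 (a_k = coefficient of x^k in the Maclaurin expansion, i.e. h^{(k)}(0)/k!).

f: a_k = 0, 4, -4, 16/3, -8, 64/5, -64/3, 256/7, …
g: a_k = 0, 1, -1/2, 1/3, -1/4, 1/5, -1/6, 1/7, …
Weyl lclm of L_f,L_g ⇒ L₀ (ord ≤ 4).
L = 4·Dx + (6 + 8·x)·Dx^2 + (1 + 3·x + 2·x^2)·Dx^3  (order 3).
h: a_k = 0, 5, -9/2, 17/3, -33/4, 13, -43/2, 257/7, …
ICs: h(0) = 0, h′(0) = 5, h′′(0) = -9.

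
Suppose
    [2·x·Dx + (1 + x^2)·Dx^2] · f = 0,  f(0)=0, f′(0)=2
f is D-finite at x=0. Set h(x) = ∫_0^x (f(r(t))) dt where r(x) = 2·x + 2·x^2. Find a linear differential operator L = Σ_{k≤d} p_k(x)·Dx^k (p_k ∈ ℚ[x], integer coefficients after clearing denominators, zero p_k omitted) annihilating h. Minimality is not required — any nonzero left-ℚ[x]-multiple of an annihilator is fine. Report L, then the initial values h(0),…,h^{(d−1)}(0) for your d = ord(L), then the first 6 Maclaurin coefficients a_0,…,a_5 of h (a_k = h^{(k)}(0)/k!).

f: a_k = 0, 2, 0, -2/3, 0, 2/5, …
L₀ from L_f via x↦r, Dx↦r'^{-1}Dx.
h=∫₀ˣh₀: take L = L₀·Dx.
L = (-2 + 8·x + 32·x^2 + 48·x^3 + 24·x^4)·Dx^2 + (1 + 2·x + 4·x^2 + 16·x^3 + 20·x^4 + 8·x^5)·Dx^3  (order 3).
h: a_k = 0, 0, 2, 4/3, -4/3, -16/5, …
ICs: h(0) = 0, h′(0) = 0, h′′(0) = 4.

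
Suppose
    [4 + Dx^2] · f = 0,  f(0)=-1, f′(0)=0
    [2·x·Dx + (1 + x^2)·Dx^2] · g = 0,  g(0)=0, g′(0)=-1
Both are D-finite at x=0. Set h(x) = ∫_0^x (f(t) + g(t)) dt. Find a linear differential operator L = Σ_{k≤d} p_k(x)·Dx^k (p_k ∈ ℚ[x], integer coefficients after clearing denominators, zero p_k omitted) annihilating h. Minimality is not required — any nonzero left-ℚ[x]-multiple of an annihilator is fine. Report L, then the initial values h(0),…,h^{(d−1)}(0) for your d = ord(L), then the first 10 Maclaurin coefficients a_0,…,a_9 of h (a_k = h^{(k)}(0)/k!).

L = (-32·x + 80·x^3 + 16·x^5)·Dx^2 + (4 + 32·x^2 + 36·x^4 + 8·x^6)·Dx^3 + (-8·x + 20·x^3 + 4·x^5)·Dx^4 + (1 + 8·x^2 + 9·x^4 + 2·x^6)·Dx^5  (order 5).
h: a_k = 0, -1, -1/2, 2/3, 1/12, -2/15, -1/30, 4/315, 1/56, -2/2835, …
ICs: h(0) = 0, h′(0) = -1, h′′(0) = -1, h′′′(0) = 4, h′′′′(0) = 2.

f: a_k = -1, 0, 2, 0, -2/3, 0, 4/45, 0, -2/315, 0, …
g: a_k = 0, -1, 0, 1/3, 0, -1/5, 0, 1/7, 0, -1/9, …
h₀=f+g: left-lcm gives L₀, ord ≤ 4.
Integrate: L := L₀·Dx.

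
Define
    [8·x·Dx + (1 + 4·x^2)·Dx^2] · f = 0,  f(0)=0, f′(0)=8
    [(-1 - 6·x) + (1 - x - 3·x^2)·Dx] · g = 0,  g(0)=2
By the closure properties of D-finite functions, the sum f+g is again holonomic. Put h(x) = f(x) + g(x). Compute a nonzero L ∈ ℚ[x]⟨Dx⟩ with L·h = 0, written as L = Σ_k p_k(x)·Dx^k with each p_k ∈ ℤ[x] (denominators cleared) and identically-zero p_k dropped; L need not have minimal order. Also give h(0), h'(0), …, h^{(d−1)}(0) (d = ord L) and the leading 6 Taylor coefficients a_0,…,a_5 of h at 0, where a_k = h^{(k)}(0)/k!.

f: a_k = 0, 8, 0, -32/3, 0, 128/5, …
g: a_k = 2, 2, 8, 14, 38, 80, …
f+g: L₀ = lclm(L_f,L_g), ord ≤ 2+1.
L = (32 - 128·x - 1488·x^2 - 2880·x^3 - 8424·x^4 - 2592·x^6)·Dx + (-25 - 160·x - 214·x^2 - 1188·x^3 - 2628·x^4 - 6264·x^5 - 432·x^6 - 2592·x^7)·Dx^2 + (4 + 9·x + 54·x^2 - 66·x^3 - x^4 - 444·x^5 - 720·x^6 - 144·x^7 - 432·x^8)·Dx^3  (order 3).
h: a_k = 2, 10, 8, 10/3, 38, 528/5, …
ICs: h(0) = 2, h′(0) = 10, h′′(0) = 16.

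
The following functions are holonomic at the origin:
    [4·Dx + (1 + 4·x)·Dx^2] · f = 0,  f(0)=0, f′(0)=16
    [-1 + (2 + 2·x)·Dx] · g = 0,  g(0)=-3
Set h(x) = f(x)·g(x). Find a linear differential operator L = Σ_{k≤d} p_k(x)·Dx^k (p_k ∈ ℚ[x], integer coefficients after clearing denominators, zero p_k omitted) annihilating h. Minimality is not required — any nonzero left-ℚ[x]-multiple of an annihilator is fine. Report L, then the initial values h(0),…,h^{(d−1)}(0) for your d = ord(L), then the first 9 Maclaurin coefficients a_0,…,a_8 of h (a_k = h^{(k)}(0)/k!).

f: a_k = 0, 16, -32, 256/3, -256, 4096/5, -8192/3, 65536/7, -32768, …
g: a_k = -3, -3/2, 3/8, -3/16, 15/128, -21/256, 63/1024, -99/2048, 1287/32768, …
Product ⇒ symmetric product L₀, ord ≤ 2.
L = (-5 + 4·x) + (12 + 12·x)·Dx + (4 + 24·x + 36·x^2 + 16·x^3)·Dx^2  (order 2).
h: a_k = 0, -48, 72, -202, 625, -81349/40, 547691/80, -52913387/2240, 372033667/4480, …
ICs: h(0) = 0, h′(0) = -48.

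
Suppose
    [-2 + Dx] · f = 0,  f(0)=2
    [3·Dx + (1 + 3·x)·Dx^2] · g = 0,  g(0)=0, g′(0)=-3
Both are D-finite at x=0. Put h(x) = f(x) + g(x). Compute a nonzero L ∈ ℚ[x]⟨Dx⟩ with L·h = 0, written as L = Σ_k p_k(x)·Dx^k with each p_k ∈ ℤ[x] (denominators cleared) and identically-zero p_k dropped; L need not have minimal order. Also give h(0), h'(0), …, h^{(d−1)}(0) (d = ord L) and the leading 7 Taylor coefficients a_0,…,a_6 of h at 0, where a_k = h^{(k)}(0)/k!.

L = (-48 - 36·x)·Dx + (14 - 24·x - 36·x^2)·Dx^2 + (5 + 21·x + 18·x^2)·Dx^3  (order 3).
h: a_k = 2, 1, 17/2, -19/3, 259/12, -721/15, 10951/90, …
ICs: h(0) = 2, h′(0) = 1, h′′(0) = 17.

f: a_k = 2, 4, 4, 8/3, 4/3, 8/15, 8/45, …
g: a_k = 0, -3, 9/2, -9, 81/4, -243/5, 243/2, …
f+g: L₀ = lclm(L_f,L_g), ord ≤ 1+2.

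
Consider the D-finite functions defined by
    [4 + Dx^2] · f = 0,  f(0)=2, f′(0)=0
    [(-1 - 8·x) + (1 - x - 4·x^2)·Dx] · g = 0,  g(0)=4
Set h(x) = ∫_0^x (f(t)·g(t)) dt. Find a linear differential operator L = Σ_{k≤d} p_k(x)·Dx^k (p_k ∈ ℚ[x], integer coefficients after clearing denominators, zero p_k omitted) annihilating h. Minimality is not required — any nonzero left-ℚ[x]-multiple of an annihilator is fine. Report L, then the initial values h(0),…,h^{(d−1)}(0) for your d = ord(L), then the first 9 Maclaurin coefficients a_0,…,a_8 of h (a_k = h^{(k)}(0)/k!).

L = (4 + 4·x + 16·x^2)·Dx + (2 + 16·x)·Dx^2 + (-1 + x + 4·x^2)·Dx^3  (order 3).
h: a_k = 0, 8, 4, 8, 14, 472/15, 572/9, 45448/315, 14261/45, …
ICs: h(0) = 0, h′(0) = 8, h′′(0) = 8.

f: a_k = 2, 0, -4, 0, 4/3, 0, -8/45, 0, 4/315, …
g: a_k = 4, 4, 20, 36, 116, 260, 724, 1764, 4660, …
Product ⇒ symmetric product L₀, ord ≤ 2.
h=∫h₀ ⇒ L = L₀·Dx.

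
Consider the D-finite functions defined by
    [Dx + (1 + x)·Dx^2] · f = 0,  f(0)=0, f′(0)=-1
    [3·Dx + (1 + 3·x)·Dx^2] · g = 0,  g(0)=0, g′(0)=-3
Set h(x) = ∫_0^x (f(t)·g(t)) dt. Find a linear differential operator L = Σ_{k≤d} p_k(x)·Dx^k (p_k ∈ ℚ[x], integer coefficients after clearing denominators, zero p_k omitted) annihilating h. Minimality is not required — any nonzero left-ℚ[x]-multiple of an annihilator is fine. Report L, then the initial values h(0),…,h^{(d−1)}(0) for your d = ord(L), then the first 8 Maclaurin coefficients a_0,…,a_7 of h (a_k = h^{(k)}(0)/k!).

L = (30 + 72·x + 54·x^2)·Dx^2 + (76 + 354·x + 540·x^2 + 270·x^3)·Dx^3 + (29 + 200·x + 486·x^2 + 504·x^3 + 189·x^4)·Dx^4 + (2 + 19·x + 68·x^2 + 114·x^3 + 90·x^4 + 27·x^5)·Dx^5  (order 5).
h: a_k = 0, 0, 0, 1, -3/2, 49/20, -9/2, 1269/140, …
ICs: h(0) = 0, h′(0) = 0, h′′(0) = 0, h′′′(0) = 6, h′′′′(0) = -36.

f: a_k = 0, -1, 1/2, -1/3, 1/4, -1/5, 1/6, -1/7, …
g: a_k = 0, -3, 9/2, -9, 81/4, -243/5, 243/2, -2187/7, …
L₀ := L_f ⊗_s L_g (sym. prod.), ord ≤ 4.
h=∫h₀ ⇒ L = L₀·Dx.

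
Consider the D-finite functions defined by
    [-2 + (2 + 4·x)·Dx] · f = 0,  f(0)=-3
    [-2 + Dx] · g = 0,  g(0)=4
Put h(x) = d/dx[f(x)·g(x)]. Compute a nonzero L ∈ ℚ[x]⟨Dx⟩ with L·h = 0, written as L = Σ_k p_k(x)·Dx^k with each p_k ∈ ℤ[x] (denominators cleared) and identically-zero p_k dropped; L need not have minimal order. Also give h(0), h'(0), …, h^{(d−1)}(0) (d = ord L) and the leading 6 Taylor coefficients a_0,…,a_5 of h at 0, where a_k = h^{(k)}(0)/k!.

f: a_k = -3, -3, 3/2, -3/2, 15/8, -21/8, …
g: a_k = 4, 8, 8, 16/3, 8/3, 16/15, …
f·g: L₀ = L_f ⊗_s L_g, ord ≤ 1·1.
Differentiate: ansatz ord ≤ ord L₀ ⇒ L.
L = (7 + 24·x + 16·x^2) + (-3 - 10·x - 8·x^2)·Dx  (order 1).
h: a_k = -36, -84, -102, -66, -107/2, 89/10, …
ICs: h(0) = -36.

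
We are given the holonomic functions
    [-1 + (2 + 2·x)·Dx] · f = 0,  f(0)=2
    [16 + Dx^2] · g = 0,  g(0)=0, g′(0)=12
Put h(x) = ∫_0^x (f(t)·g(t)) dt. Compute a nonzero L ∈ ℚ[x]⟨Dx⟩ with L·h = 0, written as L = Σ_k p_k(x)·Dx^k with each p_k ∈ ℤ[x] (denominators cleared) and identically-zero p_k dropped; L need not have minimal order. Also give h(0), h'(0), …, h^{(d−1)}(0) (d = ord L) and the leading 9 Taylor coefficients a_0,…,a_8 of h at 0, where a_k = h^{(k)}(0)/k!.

f: a_k = 2, 1, -1/4, 1/8, -5/64, 7/128, -21/512, 33/1024, -429/16384, …
g: a_k = 0, 12, 0, -32, 0, 128/5, 0, -1024/105, 0, …
Product ⇒ symmetric product L₀, ord ≤ 2.
∫: right-multiply L₀ by Dx.
L = (67 + 128·x + 64·x^2)·Dx + (-4 - 4·x)·Dx^2 + (4 + 8·x + 4·x^2)·Dx^3  (order 3).
h: a_k = 0, 0, 12, 4, -67/4, -61/10, 4661/480, 3561/1120, -64235/21504, …
ICs: h(0) = 0, h′(0) = 0, h′′(0) = 24.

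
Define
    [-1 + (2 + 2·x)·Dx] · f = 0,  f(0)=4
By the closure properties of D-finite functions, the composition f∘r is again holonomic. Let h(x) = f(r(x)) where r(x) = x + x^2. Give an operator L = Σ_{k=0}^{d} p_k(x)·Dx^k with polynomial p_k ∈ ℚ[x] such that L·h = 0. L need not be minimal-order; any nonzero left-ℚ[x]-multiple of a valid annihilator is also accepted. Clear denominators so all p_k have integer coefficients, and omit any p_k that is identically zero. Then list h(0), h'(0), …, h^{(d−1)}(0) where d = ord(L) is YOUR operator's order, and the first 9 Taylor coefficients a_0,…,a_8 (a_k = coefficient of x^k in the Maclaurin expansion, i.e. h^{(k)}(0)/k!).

L = (-1 - 2·x) + (2 + 2·x + 2·x^2)·Dx  (order 1).
h: a_k = 4, 2, 3/2, -3/4, 3/32, 15/64, -57/256, 21/512, 867/8192, …
ICs: h(0) = 4.

f: a_k = 4, 2, -1/2, 1/4, -5/32, 7/64, -21/256, 33/512, -429/8192, …
Substitute x→r, Dx→(1/r')Dx; clear ⇒ L₀.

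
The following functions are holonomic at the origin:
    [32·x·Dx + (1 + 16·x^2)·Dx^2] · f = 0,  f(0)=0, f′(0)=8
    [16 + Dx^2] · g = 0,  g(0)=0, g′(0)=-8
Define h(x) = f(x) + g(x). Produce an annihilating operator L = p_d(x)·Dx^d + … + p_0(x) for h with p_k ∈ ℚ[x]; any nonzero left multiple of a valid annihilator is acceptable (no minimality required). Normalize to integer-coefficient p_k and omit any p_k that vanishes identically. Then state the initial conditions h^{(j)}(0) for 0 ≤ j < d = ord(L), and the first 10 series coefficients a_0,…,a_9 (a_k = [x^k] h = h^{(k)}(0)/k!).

L = (-5632·x + 114688·x^3 + 131072·x^5)·Dx + (-16 + 1792·x^2 + 36864·x^4 + 65536·x^6)·Dx^2 + (-352·x + 7168·x^3 + 8192·x^5)·Dx^3 + (-1 + 112·x^2 + 2304·x^4 + 4096·x^6)·Dx^4  (order 4).
h: a_k = 0, 0, 0, -64/3, 0, 5888/15, 0, -1472512/315, 0, 165146624/2835, …
ICs: h(0) = 0, h′(0) = 0, h′′(0) = 0, h′′′(0) = -128.

f: a_k = 0, 8, 0, -128/3, 0, 2048/5, 0, -32768/7, 0, 524288/9, …
g: a_k = 0, -8, 0, 64/3, 0, -256/15, 0, 2048/315, 0, -4096/2835, …
Sum ⇒ L₀ = lclm(L_f,L_g) in ℚ(x)⟨Dx⟩.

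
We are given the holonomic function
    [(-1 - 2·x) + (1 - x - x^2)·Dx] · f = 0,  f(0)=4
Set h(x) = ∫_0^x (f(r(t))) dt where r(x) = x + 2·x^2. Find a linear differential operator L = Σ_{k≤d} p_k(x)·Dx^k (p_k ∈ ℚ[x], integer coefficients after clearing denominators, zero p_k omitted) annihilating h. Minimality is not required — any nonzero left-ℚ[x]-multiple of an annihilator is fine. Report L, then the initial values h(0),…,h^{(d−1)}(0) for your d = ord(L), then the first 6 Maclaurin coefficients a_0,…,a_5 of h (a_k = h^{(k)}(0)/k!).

f: a_k = 4, 4, 8, 12, 20, 32, …
Substitute x→r, Dx→(1/r')Dx; clear ⇒ L₀.
h=∫₀ˣh₀: take L = L₀·Dx.
L = (1 + 6·x + 12·x^2 + 16·x^3)·Dx + (-1 + x + 3·x^2 + 4·x^3 + 4·x^4)·Dx^2  (order 2).
h: a_k = 0, 4, 2, 16/3, 11, 124/5, …
ICs: h(0) = 0, h′(0) = 4.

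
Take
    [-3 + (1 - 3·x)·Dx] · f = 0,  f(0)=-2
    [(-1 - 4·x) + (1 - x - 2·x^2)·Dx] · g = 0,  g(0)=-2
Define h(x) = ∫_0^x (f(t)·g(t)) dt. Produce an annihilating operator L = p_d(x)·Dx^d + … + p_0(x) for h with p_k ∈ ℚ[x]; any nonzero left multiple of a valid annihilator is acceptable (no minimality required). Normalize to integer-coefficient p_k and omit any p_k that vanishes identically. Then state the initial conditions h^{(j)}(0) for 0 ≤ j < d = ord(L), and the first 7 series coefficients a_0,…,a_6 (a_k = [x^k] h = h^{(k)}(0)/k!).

f: a_k = -2, -6, -18, -54, -162, -486, -1458, …
g: a_k = -2, -2, -6, -10, -22, -42, -86, …
h₀=f·g: eliminate ⇒ L₀, order ≤ 1·1.
∫: right-multiply L₀ by Dx.
L = (-4 + 2·x + 18·x^2)·Dx + (1 - 4·x + x^2 + 6·x^3)·Dx^2  (order 2).
h: a_k = 0, 4, 8, 20, 50, 644/5, 336, …
ICs: h(0) = 0, h′(0) = 4.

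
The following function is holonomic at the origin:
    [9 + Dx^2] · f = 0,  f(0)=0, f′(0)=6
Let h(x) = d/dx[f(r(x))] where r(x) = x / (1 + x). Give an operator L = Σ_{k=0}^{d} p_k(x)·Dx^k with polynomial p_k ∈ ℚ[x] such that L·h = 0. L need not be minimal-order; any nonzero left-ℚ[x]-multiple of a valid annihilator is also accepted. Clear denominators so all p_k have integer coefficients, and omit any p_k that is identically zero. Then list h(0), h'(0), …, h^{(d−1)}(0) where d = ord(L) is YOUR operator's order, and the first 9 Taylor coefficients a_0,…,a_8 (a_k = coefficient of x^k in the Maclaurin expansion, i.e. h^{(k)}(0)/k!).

f: a_k = 0, 6, 0, -9, 0, 81/20, 0, -243/280, 0, …
h₀=f(r): pull back L_f along r ⇒ L₀.
Derive L from L₀ (diff closure).
L = (15 + 12·x + 6·x^2) + (6 + 18·x + 18·x^2 + 6·x^3)·Dx + (1 + 4·x + 6·x^2 + 4·x^3 + x^4)·Dx^2  (order 2).
h: a_k = 6, -12, -9, 84, -879/4, 765/2, -19353/40, 1893/5, 268299/2240, …
ICs: h(0) = 6, h′(0) = -12.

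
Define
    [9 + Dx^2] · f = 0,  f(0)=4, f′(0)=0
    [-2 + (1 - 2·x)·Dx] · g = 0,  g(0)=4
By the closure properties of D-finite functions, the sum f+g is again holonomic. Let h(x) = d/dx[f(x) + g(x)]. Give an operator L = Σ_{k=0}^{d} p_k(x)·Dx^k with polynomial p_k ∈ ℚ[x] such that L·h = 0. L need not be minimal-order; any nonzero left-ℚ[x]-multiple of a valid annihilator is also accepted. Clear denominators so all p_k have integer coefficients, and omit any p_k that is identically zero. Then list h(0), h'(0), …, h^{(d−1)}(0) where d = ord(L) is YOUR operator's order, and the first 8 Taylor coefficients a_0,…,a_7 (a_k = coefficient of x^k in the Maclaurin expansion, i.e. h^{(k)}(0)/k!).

f: a_k = 4, 0, -18, 0, 27/2, 0, -81/20, 0, …
g: a_k = 4, 8, 16, 32, 64, 128, 256, 512, …
f+g: L₀ = lclm(L_f,L_g), ord ≤ 2+1.
h₀' ⇒ L via d/dx closure of L₀.
L = (684 - 432·x + 432·x^2) + (-99 + 306·x - 324·x^2 + 216·x^3)·Dx + (76 - 48·x + 48·x^2)·Dx^2 + (-11 + 34·x - 36·x^2 + 24·x^3)·Dx^3  (order 3).
h: a_k = 8, -4, 96, 310, 640, 15117/10, 3584, 1147609/140, …
ICs: h(0) = 8, h′(0) = -4, h′′(0) = 192.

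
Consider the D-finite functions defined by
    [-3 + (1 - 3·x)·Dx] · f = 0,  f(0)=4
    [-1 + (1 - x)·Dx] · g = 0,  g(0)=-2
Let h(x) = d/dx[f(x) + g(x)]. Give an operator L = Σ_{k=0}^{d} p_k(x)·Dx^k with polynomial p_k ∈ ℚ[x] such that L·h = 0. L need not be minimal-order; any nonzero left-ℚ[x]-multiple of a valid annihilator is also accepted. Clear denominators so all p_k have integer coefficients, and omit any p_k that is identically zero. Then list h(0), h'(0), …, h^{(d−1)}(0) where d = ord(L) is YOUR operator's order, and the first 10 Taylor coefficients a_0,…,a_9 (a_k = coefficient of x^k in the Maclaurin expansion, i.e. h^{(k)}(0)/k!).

L = 18 + (-12 + 18·x)·Dx + (1 - 4·x + 3·x^2)·Dx^2  (order 2).
h: a_k = 10, 68, 318, 1288, 4850, 17484, 61222, 209936, 708570, 2361940, …
ICs: h(0) = 10, h′(0) = 68.

f: a_k = 4, 12, 36, 108, 324, 972, 2916, 8748, 26244, 78732, …
g: a_k = -2, -2, -2, -2, -2, -2, -2, -2, -2, -2, …
L₀ := lclm(L_f,L_g); ord L₀ ≤ 1+1.
h₀' ⇒ L via d/dx closure of L₀.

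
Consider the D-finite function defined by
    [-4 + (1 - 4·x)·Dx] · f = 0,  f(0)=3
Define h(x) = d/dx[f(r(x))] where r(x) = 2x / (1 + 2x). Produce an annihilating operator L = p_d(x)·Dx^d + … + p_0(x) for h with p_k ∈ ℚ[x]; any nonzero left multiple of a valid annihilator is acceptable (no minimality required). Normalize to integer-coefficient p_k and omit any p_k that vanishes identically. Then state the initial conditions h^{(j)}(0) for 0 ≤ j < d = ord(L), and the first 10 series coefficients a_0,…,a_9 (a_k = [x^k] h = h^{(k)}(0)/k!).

L = 12 + (-1 + 6·x)·Dx  (order 1).
h: a_k = 24, 288, 2592, 20736, 155520, 1119744, 7838208, 53747712, 362797056, 2418647040, …
ICs: h(0) = 24.

f: a_k = 3, 12, 48, 192, 768, 3072, 12288, 49152, 196608, 786432, …
h₀=f(r): pull back L_f along r ⇒ L₀.
Derive L from L₀ (diff closure).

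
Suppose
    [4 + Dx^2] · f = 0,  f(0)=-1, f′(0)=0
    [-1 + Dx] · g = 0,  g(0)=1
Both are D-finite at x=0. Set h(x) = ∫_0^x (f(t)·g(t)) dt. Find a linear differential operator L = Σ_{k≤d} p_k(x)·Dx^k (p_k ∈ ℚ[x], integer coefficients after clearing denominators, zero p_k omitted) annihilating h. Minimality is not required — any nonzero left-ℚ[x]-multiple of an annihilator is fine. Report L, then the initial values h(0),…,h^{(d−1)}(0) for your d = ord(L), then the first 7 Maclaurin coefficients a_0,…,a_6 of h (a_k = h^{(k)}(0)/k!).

f: a_k = -1, 0, 2, 0, -2/3, 0, 4/45, …
g: a_k = 1, 1, 1/2, 1/6, 1/24, 1/120, 1/720, …
L₀ := L_f ⊗_s L_g (sym. prod.), ord ≤ 2.
∫: right-multiply L₀ by Dx.
L = 5·Dx - 2·Dx^2 + Dx^3  (order 3).
h: a_k = 0, -1, -1/2, 1/2, 11/24, 7/120, -41/720, …
ICs: h(0) = 0, h′(0) = -1, h′′(0) = -1.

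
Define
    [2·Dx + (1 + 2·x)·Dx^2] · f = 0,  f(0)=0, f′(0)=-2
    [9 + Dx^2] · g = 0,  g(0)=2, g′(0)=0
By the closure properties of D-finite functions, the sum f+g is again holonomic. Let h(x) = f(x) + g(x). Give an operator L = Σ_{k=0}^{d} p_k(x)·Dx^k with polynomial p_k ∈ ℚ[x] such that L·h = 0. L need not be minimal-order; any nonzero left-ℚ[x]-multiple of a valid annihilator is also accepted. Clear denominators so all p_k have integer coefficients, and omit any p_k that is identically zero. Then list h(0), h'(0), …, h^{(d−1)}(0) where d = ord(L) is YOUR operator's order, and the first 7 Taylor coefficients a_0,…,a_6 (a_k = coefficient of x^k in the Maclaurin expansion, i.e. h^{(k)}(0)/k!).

f: a_k = 0, -2, 2, -8/3, 4, -32/5, 32/3, …
g: a_k = 2, 0, -9, 0, 27/4, 0, -81/40, …
h₀=f+g: left-lcm gives L₀, ord ≤ 4.
L = (594 + 648·x + 648·x^2)·Dx + (153 + 630·x + 972·x^2 + 648·x^3)·Dx^2 + (66 + 72·x + 72·x^2)·Dx^3 + (17 + 70·x + 108·x^2 + 72·x^3)·Dx^4  (order 4).
h: a_k = 2, -2, -7, -8/3, 43/4, -32/5, 1037/120, …
ICs: h(0) = 2, h′(0) = -2, h′′(0) = -14, h′′′(0) = -16.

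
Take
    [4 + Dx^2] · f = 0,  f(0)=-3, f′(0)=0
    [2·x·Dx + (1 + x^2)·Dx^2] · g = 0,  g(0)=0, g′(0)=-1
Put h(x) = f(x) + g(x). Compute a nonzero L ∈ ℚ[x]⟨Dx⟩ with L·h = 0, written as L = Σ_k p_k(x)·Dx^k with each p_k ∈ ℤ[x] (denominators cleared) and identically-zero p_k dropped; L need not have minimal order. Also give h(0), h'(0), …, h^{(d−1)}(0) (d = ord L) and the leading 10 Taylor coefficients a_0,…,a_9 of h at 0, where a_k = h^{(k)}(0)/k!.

f: a_k = -3, 0, 6, 0, -2, 0, 4/15, 0, -2/105, 0, …
g: a_k = 0, -1, 0, 1/3, 0, -1/5, 0, 1/7, 0, -1/9, …
Sum ⇒ L₀ = lclm(L_f,L_g) in ℚ(x)⟨Dx⟩.
L = (-32·x + 80·x^3 + 16·x^5)·Dx + (4 + 32·x^2 + 36·x^4 + 8·x^6)·Dx^2 + (-8·x + 20·x^3 + 4·x^5)·Dx^3 + (1 + 8·x^2 + 9·x^4 + 2·x^6)·Dx^4  (order 4).
h: a_k = -3, -1, 6, 1/3, -2, -1/5, 4/15, 1/7, -2/105, -1/9, …
ICs: h(0) = -3, h′(0) = -1, h′′(0) = 12, h′′′(0) = 2.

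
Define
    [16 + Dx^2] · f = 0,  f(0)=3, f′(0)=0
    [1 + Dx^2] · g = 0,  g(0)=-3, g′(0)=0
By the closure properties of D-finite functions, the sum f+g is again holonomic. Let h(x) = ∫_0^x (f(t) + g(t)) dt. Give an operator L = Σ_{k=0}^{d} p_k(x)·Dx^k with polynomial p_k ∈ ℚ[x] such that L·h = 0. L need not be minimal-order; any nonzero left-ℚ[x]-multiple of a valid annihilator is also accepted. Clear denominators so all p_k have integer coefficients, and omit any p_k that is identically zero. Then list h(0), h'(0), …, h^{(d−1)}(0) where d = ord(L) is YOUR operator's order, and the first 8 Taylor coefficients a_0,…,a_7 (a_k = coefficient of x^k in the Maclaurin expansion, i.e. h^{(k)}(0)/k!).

f: a_k = 3, 0, -24, 0, 32, 0, -256/15, 0, …
g: a_k = -3, 0, 3/2, 0, -1/8, 0, 1/240, 0, …
Weyl lclm of L_f,L_g ⇒ L₀ (ord ≤ 4).
Integrate: L := L₀·Dx.
L = 16·Dx + 17·Dx^3 + Dx^5  (order 5).
h: a_k = 0, 0, 0, -15/2, 0, 51/8, 0, -39/16, …
ICs: h(0) = 0, h′(0) = 0, h′′(0) = 0, h′′′(0) = -45, h′′′′(0) = 0.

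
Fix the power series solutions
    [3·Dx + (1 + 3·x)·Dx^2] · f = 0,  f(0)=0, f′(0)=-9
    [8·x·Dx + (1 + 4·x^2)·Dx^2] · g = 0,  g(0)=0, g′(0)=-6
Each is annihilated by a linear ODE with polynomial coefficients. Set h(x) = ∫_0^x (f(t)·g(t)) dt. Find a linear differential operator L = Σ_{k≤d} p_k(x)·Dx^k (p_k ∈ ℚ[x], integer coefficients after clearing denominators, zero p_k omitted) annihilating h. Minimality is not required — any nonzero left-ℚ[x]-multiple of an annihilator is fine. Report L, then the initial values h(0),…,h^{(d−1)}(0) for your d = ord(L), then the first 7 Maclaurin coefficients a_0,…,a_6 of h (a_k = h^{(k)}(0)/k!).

L = (1632 + 8496·x + 23040·x^2 + 110016·x^3 + 207360·x^4 + 269568·x^5 + 82944·x^7)·Dx^2 + (418 + 6672·x + 44112·x^2 + 151488·x^3 + 393984·x^4 + 642816·x^5 + 725760·x^6 + 82944·x^7 + 290304·x^8)·Dx^3 + (204 + 1844·x + 12096·x^2 + 47408·x^3 + 122880·x^4 + 240192·x^5 + 331776·x^6 + 361728·x^7 + 82944·x^8 + 165888·x^9)·Dx^4 + (25 + 246·x + 1217·x^2 + 4128·x^3 + 10624·x^4 + 22080·x^5 + 34272·x^6 + 41472·x^7 + 43776·x^8 + 13824·x^9 + 20736·x^10)·Dx^5  (order 5).
h: a_k = 0, 0, 0, 18, -81/4, 18, -171/4, …
ICs: h(0) = 0, h′(0) = 0, h′′(0) = 0, h′′′(0) = 108, h′′′′(0) = -486.

f: a_k = 0, -9, 27/2, -27, 243/4, -729/5, 729/2, …
g: a_k = 0, -6, 0, 8, 0, -96/5, 0, …
f·g: L₀ = L_f ⊗_s L_g, ord ≤ 2·2.
Integrate: L := L₀·Dx.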